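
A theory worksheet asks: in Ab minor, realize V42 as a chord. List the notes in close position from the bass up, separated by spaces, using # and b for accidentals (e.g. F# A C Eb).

Db Eb G Bb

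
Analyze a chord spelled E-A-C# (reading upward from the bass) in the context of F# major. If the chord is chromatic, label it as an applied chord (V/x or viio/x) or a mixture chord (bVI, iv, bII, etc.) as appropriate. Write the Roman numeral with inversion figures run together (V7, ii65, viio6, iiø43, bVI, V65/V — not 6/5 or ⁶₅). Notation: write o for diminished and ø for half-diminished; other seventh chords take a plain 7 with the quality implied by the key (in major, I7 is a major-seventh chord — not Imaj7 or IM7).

bIII64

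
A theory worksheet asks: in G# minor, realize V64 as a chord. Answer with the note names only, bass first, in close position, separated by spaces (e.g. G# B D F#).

In G# minor, the fifth degree is D#. The dominant is major (leading tone raised), so V is a major triad.
That chord is spelled D#-F##-A#.
The figured bass 64 indicates second inversion, placing the fifth (A#) in the bass: A#-D#-F##.

A# D# F##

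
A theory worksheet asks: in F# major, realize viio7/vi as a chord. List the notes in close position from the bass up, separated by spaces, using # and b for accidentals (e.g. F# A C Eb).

C## E# G# B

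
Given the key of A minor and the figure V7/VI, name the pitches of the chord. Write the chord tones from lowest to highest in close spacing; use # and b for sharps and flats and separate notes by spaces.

The slash means an applied dominant: we want the dominant of VI. In A minor, VI is F major, and its dominant is built on C.
Building a dominant seventh chord on C gives C-E-G-Bb.

C E G Bb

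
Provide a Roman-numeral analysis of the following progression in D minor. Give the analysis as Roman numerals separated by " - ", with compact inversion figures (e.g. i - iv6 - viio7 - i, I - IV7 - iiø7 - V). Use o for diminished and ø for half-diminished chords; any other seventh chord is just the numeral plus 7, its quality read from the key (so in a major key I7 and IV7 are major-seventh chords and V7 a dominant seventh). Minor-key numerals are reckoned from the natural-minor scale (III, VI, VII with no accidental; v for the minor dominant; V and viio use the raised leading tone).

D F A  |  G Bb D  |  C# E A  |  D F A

D-F-A: root D is the tonic; minor triad there is i.
G-Bb-D: root G is the subdominant; minor triad there is iv.
C#-E-A: major triad on A = scale degree 5 → V6.
D-F-A has root D, degree 1 in D minor, so i.

i - iv - V6 - i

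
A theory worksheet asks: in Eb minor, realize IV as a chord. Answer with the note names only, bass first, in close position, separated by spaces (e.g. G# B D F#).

Ab C Eb

IV is the major subdominant, borrowed from the parallel major. In Eb minor that root is Ab.
So the chord is Ab-C-Eb.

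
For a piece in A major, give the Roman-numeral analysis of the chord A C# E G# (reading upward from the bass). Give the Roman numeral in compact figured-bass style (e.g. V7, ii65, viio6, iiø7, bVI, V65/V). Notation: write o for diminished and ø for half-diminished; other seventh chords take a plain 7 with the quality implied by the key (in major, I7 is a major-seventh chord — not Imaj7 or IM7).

I7

The pitches A-C#-E-G# form a major seventh chord rooted on A.
In A major, A is the tonic; the diatonic major seventh chord there is I7.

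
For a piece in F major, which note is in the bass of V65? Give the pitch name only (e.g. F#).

E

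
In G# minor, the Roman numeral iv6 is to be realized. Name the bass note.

iv in G# minor has root C#; the chord is C#-E-G#.
The figure 6 means first inversion — the third is in the bass.

E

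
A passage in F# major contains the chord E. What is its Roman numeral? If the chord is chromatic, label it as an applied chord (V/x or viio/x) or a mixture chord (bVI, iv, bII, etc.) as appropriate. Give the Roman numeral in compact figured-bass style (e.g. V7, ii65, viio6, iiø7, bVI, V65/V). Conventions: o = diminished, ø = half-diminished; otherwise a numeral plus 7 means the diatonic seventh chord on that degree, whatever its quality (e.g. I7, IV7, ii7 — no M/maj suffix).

bVII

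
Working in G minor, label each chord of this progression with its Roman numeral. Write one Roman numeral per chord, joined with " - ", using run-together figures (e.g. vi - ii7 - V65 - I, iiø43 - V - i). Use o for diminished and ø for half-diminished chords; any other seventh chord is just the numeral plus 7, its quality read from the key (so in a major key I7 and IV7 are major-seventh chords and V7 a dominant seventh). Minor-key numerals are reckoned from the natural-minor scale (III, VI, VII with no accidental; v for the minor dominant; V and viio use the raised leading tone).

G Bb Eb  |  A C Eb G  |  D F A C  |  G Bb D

VI6 - iiø7 - v7 - i

G-Bb-Eb: root Eb is the submediant; major triad there is VI6.
A-C-Eb-G: root A is the supertonic; half-diminished seventh chord there is iiø7.
D-F-A-C: root D is the dominant; minor seventh chord there is v7.
G-Bb-D: root G is the tonic; minor triad there is i.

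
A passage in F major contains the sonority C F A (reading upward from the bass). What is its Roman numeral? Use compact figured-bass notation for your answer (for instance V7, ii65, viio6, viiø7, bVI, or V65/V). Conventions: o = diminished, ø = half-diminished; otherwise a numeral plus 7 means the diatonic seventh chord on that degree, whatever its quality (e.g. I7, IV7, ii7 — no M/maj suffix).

I64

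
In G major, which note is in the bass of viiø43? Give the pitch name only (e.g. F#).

viiø in G major has root F#; the chord is F#-A-C-E.
The figure 43 means second inversion — the fifth is in the bass.

C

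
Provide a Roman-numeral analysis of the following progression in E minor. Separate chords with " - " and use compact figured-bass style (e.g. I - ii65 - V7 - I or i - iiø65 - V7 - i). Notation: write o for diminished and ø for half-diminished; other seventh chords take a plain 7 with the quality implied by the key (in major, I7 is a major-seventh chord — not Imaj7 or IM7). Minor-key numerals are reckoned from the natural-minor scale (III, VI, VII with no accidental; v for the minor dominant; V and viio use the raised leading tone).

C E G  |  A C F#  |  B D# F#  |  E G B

VI - iio6 - V - i

C-E-G has root C, degree 6 in E minor, so VI.
A-C-F# has root F#, degree 2 in E minor, so iio6.
B-D#-F# has root B, degree 5 in E minor, so V.
E-G-B: minor triad on E = scale degree 1 → i.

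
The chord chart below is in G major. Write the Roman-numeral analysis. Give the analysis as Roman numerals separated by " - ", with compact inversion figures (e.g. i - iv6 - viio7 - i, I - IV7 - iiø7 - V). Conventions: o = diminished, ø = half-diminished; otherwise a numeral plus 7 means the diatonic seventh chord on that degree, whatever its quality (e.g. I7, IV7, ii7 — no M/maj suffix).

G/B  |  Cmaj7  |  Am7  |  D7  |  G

G/B has root G, degree 1 in G major, so I6.
Cmaj7: major seventh chord on C = scale degree 4 → IV7.
Am7: minor seventh chord on A = scale degree 2 → ii7.
D7: dominant seventh chord on D = scale degree 5 → V7.
G: root G is the tonic; major triad there is I.

I6 - IV7 - ii7 - V7 - I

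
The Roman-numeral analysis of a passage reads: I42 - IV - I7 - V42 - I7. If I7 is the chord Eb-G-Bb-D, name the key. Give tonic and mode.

I7 is given as Eb-G-Bb-D — a major seventh chord with root Eb.
If Eb is scale degree 1 and the mode makes that degree carry a major seventh chord, the tonic is Eb and the mode is major.

Eb major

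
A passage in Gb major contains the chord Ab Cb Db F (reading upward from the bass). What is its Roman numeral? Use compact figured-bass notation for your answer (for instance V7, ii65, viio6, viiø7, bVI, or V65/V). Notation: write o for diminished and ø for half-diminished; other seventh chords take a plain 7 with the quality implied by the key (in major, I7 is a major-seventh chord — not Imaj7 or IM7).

V43

Stacked in thirds the chord is Db-F-Ab-Cb: a dominant seventh chord on Db.
Db is scale degree 5 in Gb major, and a dominant seventh chord on that degree is written V7.
With Ab in the bass the chord is in second inversion, so the figured bass is 43.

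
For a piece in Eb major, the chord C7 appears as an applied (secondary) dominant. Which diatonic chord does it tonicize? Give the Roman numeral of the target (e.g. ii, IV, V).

The chord is a dominant seventh chord on C.
A dominant resolves down a perfect fifth: C → F. In Eb major, F is scale degree 2, i.e. ii.

ii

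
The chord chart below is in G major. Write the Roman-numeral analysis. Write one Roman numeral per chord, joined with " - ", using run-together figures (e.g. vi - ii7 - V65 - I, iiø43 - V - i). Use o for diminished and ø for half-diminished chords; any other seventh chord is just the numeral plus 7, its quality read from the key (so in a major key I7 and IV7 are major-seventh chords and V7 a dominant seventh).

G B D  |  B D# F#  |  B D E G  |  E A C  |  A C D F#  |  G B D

G-B-D has root G, degree 1 in G major, so I.
B-D#-F#: chromatic; B is V of vi, so V/vi.
B-D-E-G has root E, degree 6 in G major, so vi43.
E-A-C: root A is the supertonic; minor triad there is ii64.
A-C-D-F# has root D, degree 5 in G major, so V43.
G-B-D: major triad on G = scale degree 1 → I.

I - V/vi - vi43 - ii64 - V43 - I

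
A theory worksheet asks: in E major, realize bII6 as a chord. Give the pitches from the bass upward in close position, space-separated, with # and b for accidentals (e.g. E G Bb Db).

A C F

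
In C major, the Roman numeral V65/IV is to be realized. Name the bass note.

The applied chord V65/IV is rooted on C: C-E-G-Bb.
The figure 65 means first inversion — the third is in the bass.

E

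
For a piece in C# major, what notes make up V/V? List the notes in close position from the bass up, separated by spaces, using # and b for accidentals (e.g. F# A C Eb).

D# F## A#

V/V is a secondary dominant — the dominant triad of V. V in C# major is G#, so the applied chord's root is D#, a perfect fifth above.
Building a major triad on D# gives D#-F##-A#.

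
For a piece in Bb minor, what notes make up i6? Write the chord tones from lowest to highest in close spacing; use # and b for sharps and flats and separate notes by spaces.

Db F Bb

The numeral's case and figure indicate a minor triad. In Bb minor its root, the first degree, is Bb.
Stacking thirds from Bb gives Bb-Db-F.
The figured bass 6 indicates first inversion, placing the third (Db) in the bass: Db-F-Bb.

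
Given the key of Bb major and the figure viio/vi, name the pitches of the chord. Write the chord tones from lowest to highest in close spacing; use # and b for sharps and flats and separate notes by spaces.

The slash marks an applied leading-tone chord: viio of vi. In Bb major, vi is G, so the leading tone to it is F#, a half step below.
Building a diminished triad on F# gives F#-A-C.

F# A C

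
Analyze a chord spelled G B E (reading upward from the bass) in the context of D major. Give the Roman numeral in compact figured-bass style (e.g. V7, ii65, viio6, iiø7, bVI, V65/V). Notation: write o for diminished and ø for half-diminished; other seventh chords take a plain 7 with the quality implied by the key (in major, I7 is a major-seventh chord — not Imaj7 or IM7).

ii6

Stacked in thirds the chord is E-G-B: a minor triad on E.
In D major, E is the supertonic; the diatonic minor triad there is ii.
With G in the bass the chord is in first inversion, so the figured bass is 6.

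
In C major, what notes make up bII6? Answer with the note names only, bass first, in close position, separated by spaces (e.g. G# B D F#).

F Ab Db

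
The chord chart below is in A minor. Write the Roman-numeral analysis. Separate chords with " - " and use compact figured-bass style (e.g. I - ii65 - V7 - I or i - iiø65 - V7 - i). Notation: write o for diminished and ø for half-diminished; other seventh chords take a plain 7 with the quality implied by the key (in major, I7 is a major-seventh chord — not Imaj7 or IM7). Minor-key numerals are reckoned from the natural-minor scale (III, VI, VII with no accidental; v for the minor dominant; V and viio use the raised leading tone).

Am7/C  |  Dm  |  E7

Am7/C has root A, degree 1 in A minor, so i65.
Dm: root D is the subdominant; minor triad there is iv.
E7: dominant seventh chord on E = scale degree 5 → V7.

i65 - iv - V7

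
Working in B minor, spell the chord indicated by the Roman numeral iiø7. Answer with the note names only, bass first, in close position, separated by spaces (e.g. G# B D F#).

C# E G B

The numeral's case and figure indicate a half-diminished seventh chord. In B minor its root, the supertonic, is C#.
Stacking thirds from C# gives C#-E-G-B.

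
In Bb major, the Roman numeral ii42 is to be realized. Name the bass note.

ii in Bb major has root C; the chord is C-Eb-G-Bb.
The figure 42 means third inversion — the seventh is in the bass.

Bb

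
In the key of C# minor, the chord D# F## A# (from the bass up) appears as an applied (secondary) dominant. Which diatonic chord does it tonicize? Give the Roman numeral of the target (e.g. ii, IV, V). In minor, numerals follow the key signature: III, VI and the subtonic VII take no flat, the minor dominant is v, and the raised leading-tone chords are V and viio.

V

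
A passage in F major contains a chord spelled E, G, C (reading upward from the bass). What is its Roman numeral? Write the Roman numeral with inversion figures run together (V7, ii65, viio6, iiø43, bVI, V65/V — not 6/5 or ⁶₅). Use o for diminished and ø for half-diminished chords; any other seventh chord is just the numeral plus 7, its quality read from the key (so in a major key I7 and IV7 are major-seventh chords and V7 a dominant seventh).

V6

Stacked in thirds the chord is C-E-G: a major triad on C.
In F major, C is the dominant; the diatonic major triad there is V.
With E in the bass the chord is in first inversion, so the figured bass is 6.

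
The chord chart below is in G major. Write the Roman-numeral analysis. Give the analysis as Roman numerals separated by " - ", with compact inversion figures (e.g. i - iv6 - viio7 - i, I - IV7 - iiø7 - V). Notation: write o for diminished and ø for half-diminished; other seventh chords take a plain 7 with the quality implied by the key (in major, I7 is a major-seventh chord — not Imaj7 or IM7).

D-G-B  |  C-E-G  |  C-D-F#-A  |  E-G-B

I64 - IV - V42 - vi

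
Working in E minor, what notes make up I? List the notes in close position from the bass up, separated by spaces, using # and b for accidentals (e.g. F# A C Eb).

I is the major tonic (Picardy third), borrowed from the parallel major. In E minor that root is E.
So the chord is E-G#-B, a major triad.

E G# B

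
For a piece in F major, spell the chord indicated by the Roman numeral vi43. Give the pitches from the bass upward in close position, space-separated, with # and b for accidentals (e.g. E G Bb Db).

A C D F

The numeral's case and figure indicate a minor seventh chord. In F major its root, scale degree 6, is D.
That chord is spelled D-F-A-C.
The figured bass 43 indicates second inversion, placing the fifth (A) in the bass: A-C-D-F.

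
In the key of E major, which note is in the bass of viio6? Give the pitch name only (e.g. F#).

F#

viio in E major has root D#; the chord is D#-F#-A.
The figure 6 means first inversion — the third is in the bass.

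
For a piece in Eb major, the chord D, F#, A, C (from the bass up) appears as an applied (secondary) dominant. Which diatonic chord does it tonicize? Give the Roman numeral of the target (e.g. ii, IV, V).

The chord is a dominant seventh chord on D.
A dominant resolves down a perfect fifth: D → G. In Eb major, G is scale degree 3, i.e. iii.

iii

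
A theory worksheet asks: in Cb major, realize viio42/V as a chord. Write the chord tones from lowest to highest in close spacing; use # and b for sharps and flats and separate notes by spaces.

Ebb F Ab Cb

viio42/V is a secondary leading-tone chord. The target V is Gb in Cb major; the applied chord is rooted a semitone below, on F.
Building a fully diminished seventh chord on F gives F-Ab-Cb-Ebb.
With the 42 figure the chord is in third inversion; from the bass Ebb upward in close position it reads Ebb-F-Ab-Cb.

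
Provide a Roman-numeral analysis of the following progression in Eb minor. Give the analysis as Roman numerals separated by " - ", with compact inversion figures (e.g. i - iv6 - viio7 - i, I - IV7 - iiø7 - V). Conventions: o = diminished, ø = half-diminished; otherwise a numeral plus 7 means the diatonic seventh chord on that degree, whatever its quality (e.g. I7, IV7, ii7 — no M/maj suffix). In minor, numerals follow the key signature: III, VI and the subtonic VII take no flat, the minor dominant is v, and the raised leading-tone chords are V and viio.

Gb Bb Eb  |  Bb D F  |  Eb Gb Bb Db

Gb-Bb-Eb: root Eb is the tonic; minor triad there is i6.
Bb-D-F: major triad on Bb = scale degree 5 → V.
Eb-Gb-Bb-Db: minor seventh chord on Eb = scale degree 1 → i7.

i6 - V - i7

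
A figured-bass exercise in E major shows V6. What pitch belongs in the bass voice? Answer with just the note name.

D#

V in E major has root B; the chord is B-D#-F#.
The figure 6 means first inversion — the third is in the bass.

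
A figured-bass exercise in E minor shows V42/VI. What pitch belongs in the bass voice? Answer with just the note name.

F

The applied chord V42/VI is rooted on G: G-B-D-F.
The figure 42 means third inversion — the seventh is in the bass.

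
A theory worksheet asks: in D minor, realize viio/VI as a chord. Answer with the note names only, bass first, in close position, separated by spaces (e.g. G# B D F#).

A C Eb

The slash marks an applied leading-tone chord: viio of VI. In D minor, VI is Bb, so the leading tone to it is A, a half step below.
Building a diminished triad on A gives A-C-Eb.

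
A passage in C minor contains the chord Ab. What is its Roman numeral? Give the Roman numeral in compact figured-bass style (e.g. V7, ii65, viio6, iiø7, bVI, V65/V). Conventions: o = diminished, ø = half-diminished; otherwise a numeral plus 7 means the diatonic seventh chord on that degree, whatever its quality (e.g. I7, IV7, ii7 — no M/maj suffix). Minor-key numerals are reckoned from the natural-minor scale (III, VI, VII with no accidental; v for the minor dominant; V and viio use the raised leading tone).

Stacked in thirds the chord is Ab-C-Eb: a major triad on Ab.
In C minor, Ab is the submediant; the diatonic major triad there is VI.

VI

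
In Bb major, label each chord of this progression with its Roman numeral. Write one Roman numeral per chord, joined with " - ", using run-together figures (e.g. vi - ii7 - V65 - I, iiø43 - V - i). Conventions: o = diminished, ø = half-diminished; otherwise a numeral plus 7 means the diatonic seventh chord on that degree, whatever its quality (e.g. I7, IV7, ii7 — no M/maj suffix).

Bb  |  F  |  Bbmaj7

I - V - I7

Bb: root Bb is the tonic; major triad there is I.
F has root F, degree 5 in Bb major, so V.
Bbmaj7 has root Bb, degree 1 in Bb major, so I7.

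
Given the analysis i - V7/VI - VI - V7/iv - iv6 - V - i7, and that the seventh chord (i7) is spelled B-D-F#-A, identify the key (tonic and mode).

The anchor chord is a minor seventh chord on B, labeled i7.
If B is scale degree 1 and the mode makes that degree carry a minor seventh chord, the tonic is B and the mode is minor.

B minor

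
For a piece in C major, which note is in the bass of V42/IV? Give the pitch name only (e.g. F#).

The applied chord V42/IV is rooted on C: C-E-G-Bb.
The figure 42 means third inversion — the seventh is in the bass.

Bb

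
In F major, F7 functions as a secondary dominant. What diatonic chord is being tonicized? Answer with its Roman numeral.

IV

The chord is a dominant seventh chord on F.
A dominant resolves down a perfect fifth: F → Bb. In F major, Bb is scale degree 4, i.e. IV.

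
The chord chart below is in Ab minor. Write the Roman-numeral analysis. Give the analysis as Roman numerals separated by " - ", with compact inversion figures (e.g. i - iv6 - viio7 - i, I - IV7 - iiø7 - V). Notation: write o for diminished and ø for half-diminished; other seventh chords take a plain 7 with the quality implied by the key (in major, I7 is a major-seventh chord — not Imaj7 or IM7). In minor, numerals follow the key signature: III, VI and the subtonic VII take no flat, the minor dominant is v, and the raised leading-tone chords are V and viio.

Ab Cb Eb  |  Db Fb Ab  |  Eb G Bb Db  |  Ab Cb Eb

i - iv - V7 - i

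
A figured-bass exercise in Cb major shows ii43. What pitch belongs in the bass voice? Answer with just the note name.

Ab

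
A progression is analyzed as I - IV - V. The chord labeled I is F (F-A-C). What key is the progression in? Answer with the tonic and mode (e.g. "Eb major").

The anchor chord is a major triad on F, labeled I.
If F is scale degree 1 and the mode makes that degree carry a major triad, the tonic is F and the mode is major.

F major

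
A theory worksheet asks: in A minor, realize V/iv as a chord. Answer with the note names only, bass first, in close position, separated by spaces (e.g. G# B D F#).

A C# E

The slash means an applied dominant: we want the dominant of iv. In A minor, iv is D minor, and its dominant is built on A.
Building a major triad on A gives A-C#-E.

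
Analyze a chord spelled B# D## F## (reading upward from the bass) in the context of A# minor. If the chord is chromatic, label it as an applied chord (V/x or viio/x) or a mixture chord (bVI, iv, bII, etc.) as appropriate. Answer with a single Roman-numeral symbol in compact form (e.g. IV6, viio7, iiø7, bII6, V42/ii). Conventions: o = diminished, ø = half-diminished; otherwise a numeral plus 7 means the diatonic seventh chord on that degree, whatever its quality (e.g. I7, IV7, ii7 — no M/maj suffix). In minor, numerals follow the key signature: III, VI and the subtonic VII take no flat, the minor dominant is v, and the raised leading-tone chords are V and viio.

V/V

The pitches B#-D##-F## form a major triad rooted on B#.
B# is not a diatonic chord root with this quality in A# minor, but it lies a perfect fifth above E# (V), so the chord functions as an applied dominant of V.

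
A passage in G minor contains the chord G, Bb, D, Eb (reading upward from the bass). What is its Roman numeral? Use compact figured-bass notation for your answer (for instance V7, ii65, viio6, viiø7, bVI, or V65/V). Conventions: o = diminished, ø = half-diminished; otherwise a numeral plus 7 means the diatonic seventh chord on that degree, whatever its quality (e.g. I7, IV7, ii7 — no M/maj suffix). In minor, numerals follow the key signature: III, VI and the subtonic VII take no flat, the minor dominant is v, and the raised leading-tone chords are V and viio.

VI65

Stacked in thirds the chord is Eb-G-Bb-D: a major seventh chord on Eb.
Eb is scale degree 6 in G minor, and a major seventh chord on that degree is written VI7.
With G in the bass the chord is in first inversion, so the figured bass is 65.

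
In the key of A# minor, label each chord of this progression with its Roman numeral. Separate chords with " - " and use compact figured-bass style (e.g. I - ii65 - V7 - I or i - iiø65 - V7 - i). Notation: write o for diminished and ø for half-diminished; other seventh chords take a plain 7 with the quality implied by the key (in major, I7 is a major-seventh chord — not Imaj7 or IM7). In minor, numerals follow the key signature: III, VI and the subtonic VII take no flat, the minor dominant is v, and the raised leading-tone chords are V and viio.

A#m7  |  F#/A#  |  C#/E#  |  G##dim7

A#m7 has root A#, degree 1 in A# minor, so i7.
F#/A#: major triad on F# = scale degree 6 → VI6.
C#/E#: root C# is the mediant; major triad there is III6.
G##dim7: fully diminished seventh chord on G## = scale degree 7 → viio7.

i7 - VI6 - III6 - viio7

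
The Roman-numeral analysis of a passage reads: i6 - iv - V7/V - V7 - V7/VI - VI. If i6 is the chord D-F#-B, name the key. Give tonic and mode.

The chord Bm/D is a minor triad rooted on B; its label is i6.
If B is scale degree 1 and the mode makes that degree carry a minor triad, the tonic is B and the mode is minor.

B minor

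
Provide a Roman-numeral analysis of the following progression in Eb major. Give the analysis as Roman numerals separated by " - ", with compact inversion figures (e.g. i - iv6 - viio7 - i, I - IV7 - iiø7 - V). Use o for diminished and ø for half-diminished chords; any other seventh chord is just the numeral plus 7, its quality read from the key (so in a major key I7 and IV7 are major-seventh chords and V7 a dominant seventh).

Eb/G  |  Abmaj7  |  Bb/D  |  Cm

I6 - IV7 - V6 - vi

Eb/G: root Eb is the tonic; major triad there is I6.
Abmaj7: root Ab is the subdominant; major seventh chord there is IV7.
Bb/D: root Bb is the dominant; major triad there is V6.
Cm has root C, degree 6 in Eb major, so vi.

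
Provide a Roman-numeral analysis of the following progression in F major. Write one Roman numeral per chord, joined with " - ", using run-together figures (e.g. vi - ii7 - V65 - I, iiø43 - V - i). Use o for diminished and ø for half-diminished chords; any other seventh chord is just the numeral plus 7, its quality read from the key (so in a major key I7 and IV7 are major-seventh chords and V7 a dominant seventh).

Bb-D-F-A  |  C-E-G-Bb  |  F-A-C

Bb-D-F-A: root Bb is the subdominant; major seventh chord there is IV7.
C-E-G-Bb: root C is the dominant; dominant seventh chord there is V7.
F-A-C: major triad on F = scale degree 1 → I.

IV7 - V7 - I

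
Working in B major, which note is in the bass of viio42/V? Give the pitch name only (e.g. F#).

The applied chord viio42/V is rooted on E#: E#-G#-B-D.
The figure 42 means third inversion — the seventh is in the bass.

D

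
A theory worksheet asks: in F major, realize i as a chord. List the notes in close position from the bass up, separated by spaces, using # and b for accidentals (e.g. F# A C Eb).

i is the minor tonic, borrowed from the parallel minor. In F major that root is F.
So the chord is F-Ab-C, a minor triad.

F Ab C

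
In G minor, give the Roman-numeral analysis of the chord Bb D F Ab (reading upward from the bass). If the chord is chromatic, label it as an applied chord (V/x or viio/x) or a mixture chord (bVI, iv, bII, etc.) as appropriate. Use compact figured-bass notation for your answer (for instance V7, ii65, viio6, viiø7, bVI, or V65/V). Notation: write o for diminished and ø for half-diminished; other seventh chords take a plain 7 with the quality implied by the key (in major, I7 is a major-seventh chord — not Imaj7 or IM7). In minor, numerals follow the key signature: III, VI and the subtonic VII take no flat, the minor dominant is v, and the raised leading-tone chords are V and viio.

Stacked in thirds the chord is Bb-D-F-Ab: a dominant seventh chord on Bb.
Bb is not a diatonic chord root with this quality in G minor, but it lies a perfect fifth above Eb (VI), so the chord functions as an applied dominant of VI.

V7/VI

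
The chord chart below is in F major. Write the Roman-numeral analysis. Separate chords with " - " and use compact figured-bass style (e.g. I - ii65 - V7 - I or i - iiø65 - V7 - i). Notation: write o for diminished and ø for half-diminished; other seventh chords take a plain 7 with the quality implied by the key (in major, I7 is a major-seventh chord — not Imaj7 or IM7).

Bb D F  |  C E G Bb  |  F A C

IV - V7 - I

Bb-D-F: major triad on Bb = scale degree 4 → IV.
C-E-G-Bb: dominant seventh chord on C = scale degree 5 → V7.
F-A-C: major triad on F = scale degree 1 → I.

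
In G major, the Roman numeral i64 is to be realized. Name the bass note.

i in G major has root G; the chord is G-Bb-D.
The figure 64 means second inversion — the fifth is in the bass.

D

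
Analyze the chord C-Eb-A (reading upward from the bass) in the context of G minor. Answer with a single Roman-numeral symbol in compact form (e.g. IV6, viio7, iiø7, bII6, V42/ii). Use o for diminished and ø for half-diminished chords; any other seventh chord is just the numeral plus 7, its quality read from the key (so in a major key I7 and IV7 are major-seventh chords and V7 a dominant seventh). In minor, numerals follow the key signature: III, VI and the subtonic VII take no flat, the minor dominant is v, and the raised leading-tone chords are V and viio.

Stacked in thirds the chord is A-C-Eb: a diminished triad on A.
A is scale degree 2 in G minor, and a diminished triad on that degree is written iio.
With C in the bass the chord is in first inversion, so the figured bass is 6.

iio6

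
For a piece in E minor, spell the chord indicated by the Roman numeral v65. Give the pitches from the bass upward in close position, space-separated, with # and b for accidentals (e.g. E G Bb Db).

In E minor, the dominant is B, and the diatonic chord built there is a minor seventh chord.
That chord is spelled B-D-F#-A.
The figured bass 65 indicates first inversion, placing the third (D) in the bass: D-F#-A-B.

D F# A B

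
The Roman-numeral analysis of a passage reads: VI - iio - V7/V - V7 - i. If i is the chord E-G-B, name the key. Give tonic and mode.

E minor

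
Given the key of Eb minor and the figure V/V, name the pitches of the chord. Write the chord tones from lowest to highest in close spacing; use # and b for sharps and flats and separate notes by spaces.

The slash means an applied dominant: we want the dominant of V. In Eb minor, V is Bb major, and its dominant is built on F.
Building a major triad on F gives F-A-C.

F A C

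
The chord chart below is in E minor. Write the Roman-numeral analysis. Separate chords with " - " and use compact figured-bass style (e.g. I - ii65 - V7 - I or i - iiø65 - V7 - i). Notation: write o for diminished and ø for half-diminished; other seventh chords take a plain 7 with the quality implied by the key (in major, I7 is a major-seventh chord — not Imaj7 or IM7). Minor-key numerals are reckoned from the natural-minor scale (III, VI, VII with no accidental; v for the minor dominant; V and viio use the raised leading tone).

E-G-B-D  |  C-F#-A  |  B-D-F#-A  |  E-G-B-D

i7 - iio64 - v7 - i7

E-G-B-D: minor seventh chord on E = scale degree 1 → i7.
C-F#-A has root F#, degree 2 in E minor, so iio64.
B-D-F#-A: root B is the dominant; minor seventh chord there is v7.
E-G-B-D: minor seventh chord on E = scale degree 1 → i7.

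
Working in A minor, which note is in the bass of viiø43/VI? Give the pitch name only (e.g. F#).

The applied chord viiø43/VI is rooted on E: E-G-Bb-D.
The figure 43 means second inversion — the fifth is in the bass.

Bb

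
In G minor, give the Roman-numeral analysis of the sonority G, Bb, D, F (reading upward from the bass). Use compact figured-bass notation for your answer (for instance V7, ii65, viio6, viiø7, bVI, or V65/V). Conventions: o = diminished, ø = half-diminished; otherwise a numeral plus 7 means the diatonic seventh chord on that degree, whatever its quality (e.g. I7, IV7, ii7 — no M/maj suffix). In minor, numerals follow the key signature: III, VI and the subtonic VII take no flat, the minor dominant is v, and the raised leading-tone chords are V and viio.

Stacked in thirds the chord is G-Bb-D-F: a minor seventh chord on G.
G is scale degree 1 in G minor, and a minor seventh chord on that degree is written i7.

i7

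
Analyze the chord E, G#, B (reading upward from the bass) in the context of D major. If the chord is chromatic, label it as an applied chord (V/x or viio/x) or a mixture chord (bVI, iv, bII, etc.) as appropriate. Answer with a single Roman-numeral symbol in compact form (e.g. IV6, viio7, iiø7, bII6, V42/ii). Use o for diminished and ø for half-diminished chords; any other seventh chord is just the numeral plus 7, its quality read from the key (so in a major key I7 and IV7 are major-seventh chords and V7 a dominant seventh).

V/V

The pitches E-G#-B form a major triad rooted on E.
E is not a diatonic chord root with this quality in D major, but it lies a perfect fifth above A (V), so the chord functions as an applied dominant of V.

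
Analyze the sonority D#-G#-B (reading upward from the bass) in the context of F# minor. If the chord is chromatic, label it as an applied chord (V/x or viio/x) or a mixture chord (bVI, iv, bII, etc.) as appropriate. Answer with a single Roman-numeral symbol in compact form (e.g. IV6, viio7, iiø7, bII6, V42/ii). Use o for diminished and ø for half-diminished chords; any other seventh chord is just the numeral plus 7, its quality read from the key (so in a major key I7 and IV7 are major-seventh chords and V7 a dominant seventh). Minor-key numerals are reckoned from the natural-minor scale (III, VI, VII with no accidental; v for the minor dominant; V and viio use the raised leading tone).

ii64

The pitches G#-B-D# form a minor triad rooted on G#.
G# is the second degree of F# minor. This is the minor supertonic, borrowed from the parallel major (the Dorian ii).
With D# in the bass the chord is in second inversion, so the figured bass is 64.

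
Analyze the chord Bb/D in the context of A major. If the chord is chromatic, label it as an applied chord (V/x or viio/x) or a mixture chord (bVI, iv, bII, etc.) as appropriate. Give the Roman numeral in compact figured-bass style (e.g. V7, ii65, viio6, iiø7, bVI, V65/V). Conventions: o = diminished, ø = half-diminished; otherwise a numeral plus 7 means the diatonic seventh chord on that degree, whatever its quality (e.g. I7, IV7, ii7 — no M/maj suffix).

bII6

Stacked in thirds the chord is Bb-D-F: a major triad on Bb.
Bb is the lowered second degree of A major (diatonic 2 would be B). This is the Neapolitan sixth — a major triad on the lowered second degree, here in its customary first inversion.
With D in the bass the chord is in first inversion, so the figured bass is 6.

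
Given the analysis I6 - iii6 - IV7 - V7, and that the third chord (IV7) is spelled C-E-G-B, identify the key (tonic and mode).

The chord Cmaj7 is a major seventh chord rooted on C; its label is IV7.
IV7 on C implies C is the subdominant; that puts the tonic at G, and the uppercase numeral fits major mode.

G major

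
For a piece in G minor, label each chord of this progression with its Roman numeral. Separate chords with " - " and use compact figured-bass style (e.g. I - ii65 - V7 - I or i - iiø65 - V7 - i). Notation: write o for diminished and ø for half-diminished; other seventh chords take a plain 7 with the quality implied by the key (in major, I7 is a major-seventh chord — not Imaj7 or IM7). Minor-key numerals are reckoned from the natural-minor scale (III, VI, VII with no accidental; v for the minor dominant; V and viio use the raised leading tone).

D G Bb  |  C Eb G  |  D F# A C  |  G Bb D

D-G-Bb: minor triad on G = scale degree 1 → i64.
C-Eb-G has root C, degree 4 in G minor, so iv.
D-F#-A-C: dominant seventh chord on D = scale degree 5 → V7.
G-Bb-D: root G is the tonic; minor triad there is i.

i64 - iv - V7 - i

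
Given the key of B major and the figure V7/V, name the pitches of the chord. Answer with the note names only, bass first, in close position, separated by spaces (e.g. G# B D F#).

The slash means an applied dominant: we want the dominant of V. In B major, V is F# major, and its dominant is built on C#.
Building a dominant seventh chord on C# gives C#-E#-G#-B.

C# E# G# B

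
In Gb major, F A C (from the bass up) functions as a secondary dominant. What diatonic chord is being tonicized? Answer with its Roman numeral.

iii

The chord is a major triad on F.
A dominant resolves down a perfect fifth: F → Bb. In Gb major, Bb is scale degree 3, i.e. iii.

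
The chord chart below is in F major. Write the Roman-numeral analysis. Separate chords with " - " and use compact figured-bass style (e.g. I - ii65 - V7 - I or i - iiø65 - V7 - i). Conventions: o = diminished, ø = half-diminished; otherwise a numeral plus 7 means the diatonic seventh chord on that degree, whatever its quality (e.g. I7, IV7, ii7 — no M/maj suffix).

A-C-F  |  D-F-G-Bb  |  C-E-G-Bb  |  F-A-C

A-C-F: root F is the tonic; major triad there is I6.
D-F-G-Bb: minor seventh chord on G = scale degree 2 → ii43.
C-E-G-Bb: dominant seventh chord on C = scale degree 5 → V7.
F-A-C: root F is the tonic; major triad there is I.

I6 - ii43 - V7 - I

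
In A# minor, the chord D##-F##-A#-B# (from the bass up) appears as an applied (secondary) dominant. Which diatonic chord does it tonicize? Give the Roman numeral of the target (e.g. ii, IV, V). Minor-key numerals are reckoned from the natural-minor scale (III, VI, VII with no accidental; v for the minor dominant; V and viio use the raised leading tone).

The chord is a dominant seventh chord on B#.
A dominant resolves down a perfect fifth: B# → E#. In A# minor, E# is scale degree 5, i.e. V.

V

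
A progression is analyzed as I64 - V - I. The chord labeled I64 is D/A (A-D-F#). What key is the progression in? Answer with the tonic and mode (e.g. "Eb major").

D major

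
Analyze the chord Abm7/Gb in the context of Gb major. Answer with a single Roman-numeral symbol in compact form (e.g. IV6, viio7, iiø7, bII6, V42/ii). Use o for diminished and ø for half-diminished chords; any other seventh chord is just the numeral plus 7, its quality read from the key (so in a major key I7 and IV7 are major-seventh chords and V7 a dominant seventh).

ii42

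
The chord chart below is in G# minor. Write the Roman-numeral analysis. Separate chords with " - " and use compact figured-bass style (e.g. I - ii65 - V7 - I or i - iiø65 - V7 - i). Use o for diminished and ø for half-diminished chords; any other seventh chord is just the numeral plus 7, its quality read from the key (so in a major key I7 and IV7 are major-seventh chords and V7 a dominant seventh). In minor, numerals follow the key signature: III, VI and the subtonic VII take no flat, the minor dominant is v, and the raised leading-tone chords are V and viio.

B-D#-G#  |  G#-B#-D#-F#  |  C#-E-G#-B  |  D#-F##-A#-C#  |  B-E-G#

B-D#-G# has root G#, degree 1 in G# minor, so i6.
G#-B#-D#-F#: chromatic; G# is V of iv, so V7/iv.
C#-E-G#-B: minor seventh chord on C# = scale degree 4 → iv7.
D#-F##-A#-C# has root D#, degree 5 in G# minor, so V7.
B-E-G# has root E, degree 6 in G# minor, so VI64.

i6 - V7/iv - iv7 - V7 - VI64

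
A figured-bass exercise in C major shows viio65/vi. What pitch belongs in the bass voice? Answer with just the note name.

The applied chord viio65/vi is rooted on G#: G#-B-D-F.
The figure 65 means first inversion — the third is in the bass.

B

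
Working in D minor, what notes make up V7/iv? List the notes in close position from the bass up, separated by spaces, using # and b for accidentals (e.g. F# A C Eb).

V7/iv is a secondary dominant — the dominant seventh of iv. iv in D minor is G, so the applied chord's root is D, a perfect fifth above.
Building a dominant seventh chord on D gives D-F#-A-C.

D F# A C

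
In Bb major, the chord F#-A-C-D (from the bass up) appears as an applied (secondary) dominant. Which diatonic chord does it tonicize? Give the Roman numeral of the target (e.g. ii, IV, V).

The chord is a dominant seventh chord on D.
A dominant resolves down a perfect fifth: D → G. In Bb major, G is scale degree 6, i.e. vi.

vi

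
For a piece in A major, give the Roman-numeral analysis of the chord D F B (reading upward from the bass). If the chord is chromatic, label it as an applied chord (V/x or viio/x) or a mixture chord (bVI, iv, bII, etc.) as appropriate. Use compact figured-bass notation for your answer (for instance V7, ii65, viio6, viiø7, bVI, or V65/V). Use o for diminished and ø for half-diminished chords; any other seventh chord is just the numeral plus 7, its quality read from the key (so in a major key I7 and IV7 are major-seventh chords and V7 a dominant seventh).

Stacked in thirds the chord is B-D-F: a diminished triad on B.
B is the second degree of A major. This is the diminished supertonic triad, borrowed from the parallel minor.
With D in the bass the chord is in first inversion, so the figured bass is 6.

iio6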